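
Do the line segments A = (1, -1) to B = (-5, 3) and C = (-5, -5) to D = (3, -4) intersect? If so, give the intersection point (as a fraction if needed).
No (intersection of containing lines falls outside at least one segment)

Parametrize and solve: t = -13/19, s = 24/19. At least one of these is outside [0, 1], so the segments do not intersect.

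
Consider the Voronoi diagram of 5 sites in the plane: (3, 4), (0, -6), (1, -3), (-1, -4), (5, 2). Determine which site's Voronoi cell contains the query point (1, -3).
Nearest site = (1, -3)

The Voronoi cell of site s contains exactly those query points closer to s than to any other site. Compute squared distances from q = (1, -3) to each site:
  (1 − 1)² + (-3 − -3)² = 0
  (-1 − 1)² + (-4 − -3)² = 5
  (0 − 1)² + (-6 − -3)² = 10
  (5 − 1)² + (2 − -3)² = 41
  (3 − 1)² + (4 − -3)² = 53
Minimum is attained by (1, -3), so q lies in its Voronoi cell.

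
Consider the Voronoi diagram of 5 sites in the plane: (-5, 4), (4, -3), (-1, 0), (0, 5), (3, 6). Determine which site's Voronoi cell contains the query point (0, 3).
Nearest site = (0, 5)

The Voronoi cell of site s contains exactly those query points closer to s than to any other site. Compute squared distances from q = (0, 3) to each site:
  (0 − 0)² + (5 − 3)² = 4
  (-1 − 0)² + (0 − 3)² = 10
  (3 − 0)² + (6 − 3)² = 18
  (-5 − 0)² + (4 − 3)² = 26
  (4 − 0)² + (-3 − 3)² = 52
Minimum is attained by (0, 5), so q lies in its Voronoi cell.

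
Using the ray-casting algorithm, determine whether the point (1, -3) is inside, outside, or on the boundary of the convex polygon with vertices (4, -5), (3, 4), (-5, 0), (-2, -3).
The point (1, -3) lies strictly inside the polygon

Cast a horizontal ray to the right from the query point and count how many polygon edges it crosses (each edge strictly once or zero times, handled with the usual half-open convention). 
Parity of crossings → odd ⇒ inside.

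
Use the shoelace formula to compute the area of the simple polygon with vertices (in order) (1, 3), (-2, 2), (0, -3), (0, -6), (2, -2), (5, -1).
Area = 25

Shoelace formula: Area = (1/2) |Σ_i (x_i · y_{i+1} − x_{i+1} · y_i)| (indices mod n). Compute each cross term:
  (1)(2) − (-2)(3) = 8
  (-2)(-3) − (0)(2) = 6
  (0)(-6) − (0)(-3) = 0
  (0)(-2) − (2)(-6) = 12
  (2)(-1) − (5)(-2) = 8
  (5)(3) − (1)(-1) = 16
Sum = 50, so (signed) Area = 50/2 = 25, |Area| = 25.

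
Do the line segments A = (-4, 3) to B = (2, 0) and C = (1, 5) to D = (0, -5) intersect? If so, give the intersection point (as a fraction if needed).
Yes; intersection at (4/7, 5/7) (t = 16/21 on AB, s = 3/7 on CD)

Parametrize AB as A + t(B − A) = (-4 + 6 t, 3 + -3 t) and CD as C + s(D − C) = (1 + -1 s, 5 + -10 s). Solve the linear system for (t, s). Determinant = 63 ≠ 0, so a unique intersection of the containing lines exists. Solution: t = 16/21, s = 3/7 — both in [0, 1], so the segments cross. Intersection point: (4/7, 5/7).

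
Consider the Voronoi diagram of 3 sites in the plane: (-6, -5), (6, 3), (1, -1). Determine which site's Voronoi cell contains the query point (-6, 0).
Nearest site = (-6, -5)

The Voronoi cell of site s contains exactly those query points closer to s than to any other site. Compute squared distances from q = (-6, 0) to each site:
  (-6 − -6)² + (-5 − 0)² = 25
  (1 − -6)² + (-1 − 0)² = 50
  (6 − -6)² + (3 − 0)² = 153
Minimum is attained by (-6, -5), so q lies in its Voronoi cell.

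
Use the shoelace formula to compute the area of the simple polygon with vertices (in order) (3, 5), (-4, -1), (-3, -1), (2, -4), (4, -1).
Area = 69/2

Shoelace formula: Area = (1/2) |Σ_i (x_i · y_{i+1} − x_{i+1} · y_i)| (indices mod n). Compute each cross term:
  (3)(-1) − (-4)(5) = 17
  (-4)(-1) − (-3)(-1) = 1
  (-3)(-4) − (2)(-1) = 14
  (2)(-1) − (4)(-4) = 14
  (4)(5) − (3)(-1) = 23
Sum = 69, so (signed) Area = 69/2 = 69/2, |Area| = 69/2.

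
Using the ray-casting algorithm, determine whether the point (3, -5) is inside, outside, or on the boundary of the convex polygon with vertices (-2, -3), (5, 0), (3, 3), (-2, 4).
The point (3, -5) lies strictly outside the polygon

Cast a horizontal ray to the right from the query point and count how many polygon edges it crosses (each edge strictly once or zero times, handled with the usual half-open convention). 
Parity of crossings → even ⇒ outside.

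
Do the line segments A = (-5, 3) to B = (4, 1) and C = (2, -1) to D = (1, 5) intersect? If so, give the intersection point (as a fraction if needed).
Yes; intersection at (41/26, 20/13) (t = 19/26 on AB, s = 11/26 on CD)

Parametrize AB as A + t(B − A) = (-5 + 9 t, 3 + -2 t) and CD as C + s(D − C) = (2 + -1 s, -1 + 6 s). Solve the linear system for (t, s). Determinant = -52 ≠ 0, so a unique intersection of the containing lines exists. Solution: t = 19/26, s = 11/26 — both in [0, 1], so the segments cross. Intersection point: (41/26, 20/13).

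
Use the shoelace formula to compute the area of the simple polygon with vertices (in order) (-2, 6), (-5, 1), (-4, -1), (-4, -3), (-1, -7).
Area = 25

Shoelace formula: Area = (1/2) |Σ_i (x_i · y_{i+1} − x_{i+1} · y_i)| (indices mod n). Compute each cross term:
  (-2)(1) − (-5)(6) = 28
  (-5)(-1) − (-4)(1) = 9
  (-4)(-3) − (-4)(-1) = 8
  (-4)(-7) − (-1)(-3) = 25
  (-1)(6) − (-2)(-7) = -20
Sum = 50, so (signed) Area = 50/2 = 25, |Area| = 25.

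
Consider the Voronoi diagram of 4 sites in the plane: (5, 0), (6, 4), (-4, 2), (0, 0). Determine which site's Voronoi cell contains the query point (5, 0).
Nearest site = (5, 0)

The Voronoi cell of site s contains exactly those query points closer to s than to any other site. Compute squared distances from q = (5, 0) to each site:
  (5 − 5)² + (0 − 0)² = 0
  (6 − 5)² + (4 − 0)² = 17
  (0 − 5)² + (0 − 0)² = 25
  (-4 − 5)² + (2 − 0)² = 85
Minimum is attained by (5, 0), so q lies in its Voronoi cell.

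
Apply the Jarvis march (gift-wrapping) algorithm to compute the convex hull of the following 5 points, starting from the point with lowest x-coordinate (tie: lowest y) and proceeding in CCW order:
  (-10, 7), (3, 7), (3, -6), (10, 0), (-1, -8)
Hull (CCW) = [(-10, 7), (-1, -8), (3, -6), (10, 0), (3, 7)]

Jarvis march: at each step, from the current hull vertex p, select the next vertex q as the point such that every other point lies strictly to the left of (or on) the directed line p → q. (Equivalently: for every other point r, the cross product (q − p) × (r − p) ≥ 0.)
Starting point (lowest x, tie lowest y): (-10, 7). Wrap until returning to start. Resulting hull: (-10, 7), (-1, -8), (3, -6), (10, 0), (3, 7).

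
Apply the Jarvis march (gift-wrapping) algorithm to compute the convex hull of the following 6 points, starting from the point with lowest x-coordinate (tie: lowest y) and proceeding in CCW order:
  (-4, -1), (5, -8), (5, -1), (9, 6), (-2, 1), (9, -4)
Hull (CCW) = [(-4, -1), (5, -8), (9, -4), (9, 6), (-2, 1)]

Jarvis march: at each step, from the current hull vertex p, select the next vertex q as the point such that every other point lies strictly to the left of (or on) the directed line p → q. (Equivalently: for every other point r, the cross product (q − p) × (r − p) ≥ 0.)
Starting point (lowest x, tie lowest y): (-4, -1). Wrap until returning to start. Resulting hull: (-4, -1), (5, -8), (9, -4), (9, 6), (-2, 1).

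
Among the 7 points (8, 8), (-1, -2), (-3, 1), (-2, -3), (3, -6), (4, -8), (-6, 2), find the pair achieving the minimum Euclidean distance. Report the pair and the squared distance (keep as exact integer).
Pair = ((-1, -2), (-2, -3)); squared distance = 2

Compute all C(7, 2) = 21 pairwise squared distances (x_i − x_j)² + (y_i − y_j)². The minimum is 2, attained by the pair ((-1, -2), (-2, -3)).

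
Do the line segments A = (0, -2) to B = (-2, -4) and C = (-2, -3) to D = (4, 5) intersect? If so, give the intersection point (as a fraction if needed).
No (intersection of containing lines falls outside at least one segment)

Parametrize and solve: t = 5/2, s = -1/2. At least one of these is outside [0, 1], so the segments do not intersect.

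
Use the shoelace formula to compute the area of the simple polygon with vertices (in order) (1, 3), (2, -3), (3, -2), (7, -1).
Area = 29/2

Shoelace formula: Area = (1/2) |Σ_i (x_i · y_{i+1} − x_{i+1} · y_i)| (indices mod n). Compute each cross term:
  (1)(-3) − (2)(3) = -9
  (2)(-2) − (3)(-3) = 5
  (3)(-1) − (7)(-2) = 11
  (7)(3) − (1)(-1) = 22
Sum = 29, so (signed) Area = 29/2 = 29/2, |Area| = 29/2.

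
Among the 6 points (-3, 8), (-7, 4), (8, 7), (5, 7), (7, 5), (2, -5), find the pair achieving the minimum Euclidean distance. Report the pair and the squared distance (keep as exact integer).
Pair = ((8, 7), (7, 5)); squared distance = 5

Compute all C(6, 2) = 15 pairwise squared distances (x_i − x_j)² + (y_i − y_j)². The minimum is 5, attained by the pair ((8, 7), (7, 5)).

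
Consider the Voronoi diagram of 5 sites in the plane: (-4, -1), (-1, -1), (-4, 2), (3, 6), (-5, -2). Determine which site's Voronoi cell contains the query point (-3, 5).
Nearest site = (-4, 2)

The Voronoi cell of site s contains exactly those query points closer to s than to any other site. Compute squared distances from q = (-3, 5) to each site:
  (-4 − -3)² + (2 − 5)² = 10
  (-4 − -3)² + (-1 − 5)² = 37
  (3 − -3)² + (6 − 5)² = 37
  (-1 − -3)² + (-1 − 5)² = 40
  (-5 − -3)² + (-2 − 5)² = 53
Minimum is attained by (-4, 2), so q lies in its Voronoi cell.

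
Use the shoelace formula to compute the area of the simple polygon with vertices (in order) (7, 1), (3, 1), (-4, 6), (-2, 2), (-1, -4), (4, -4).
Area = 46

Shoelace formula: Area = (1/2) |Σ_i (x_i · y_{i+1} − x_{i+1} · y_i)| (indices mod n). Compute each cross term:
  (7)(1) − (3)(1) = 4
  (3)(6) − (-4)(1) = 22
  (-4)(2) − (-2)(6) = 4
  (-2)(-4) − (-1)(2) = 10
  (-1)(-4) − (4)(-4) = 20
  (4)(1) − (7)(-4) = 32
Sum = 92, so (signed) Area = 92/2 = 46, |Area| = 46.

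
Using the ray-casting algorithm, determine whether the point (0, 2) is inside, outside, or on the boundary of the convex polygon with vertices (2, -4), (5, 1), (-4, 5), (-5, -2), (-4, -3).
The point (0, 2) lies strictly inside the polygon

Cast a horizontal ray to the right from the query point and count how many polygon edges it crosses (each edge strictly once or zero times, handled with the usual half-open convention). 
Parity of crossings → odd ⇒ inside.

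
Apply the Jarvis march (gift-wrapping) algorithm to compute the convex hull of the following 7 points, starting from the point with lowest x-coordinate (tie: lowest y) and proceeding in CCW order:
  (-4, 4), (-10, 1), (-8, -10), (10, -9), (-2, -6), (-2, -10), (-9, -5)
Hull (CCW) = [(-10, 1), (-9, -5), (-8, -10), (-2, -10), (10, -9), (-4, 4)]

Jarvis march: at each step, from the current hull vertex p, select the next vertex q as the point such that every other point lies strictly to the left of (or on) the directed line p → q. (Equivalently: for every other point r, the cross product (q − p) × (r − p) ≥ 0.)
Starting point (lowest x, tie lowest y): (-10, 1). Wrap until returning to start. Resulting hull: (-10, 1), (-9, -5), (-8, -10), (-2, -10), (10, -9), (-4, 4).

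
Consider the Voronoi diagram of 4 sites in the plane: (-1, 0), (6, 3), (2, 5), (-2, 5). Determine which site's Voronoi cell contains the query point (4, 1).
Nearest site = (6, 3)

The Voronoi cell of site s contains exactly those query points closer to s than to any other site. Compute squared distances from q = (4, 1) to each site:
  (6 − 4)² + (3 − 1)² = 8
  (2 − 4)² + (5 − 1)² = 20
  (-1 − 4)² + (0 − 1)² = 26
  (-2 − 4)² + (5 − 1)² = 52
Minimum is attained by (6, 3), so q lies in its Voronoi cell.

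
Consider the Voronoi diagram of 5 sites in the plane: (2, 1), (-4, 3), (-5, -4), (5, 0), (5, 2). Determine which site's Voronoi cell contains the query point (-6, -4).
Nearest site = (-5, -4)

The Voronoi cell of site s contains exactly those query points closer to s than to any other site. Compute squared distances from q = (-6, -4) to each site:
  (-5 − -6)² + (-4 − -4)² = 1
  (-4 − -6)² + (3 − -4)² = 53
  (2 − -6)² + (1 − -4)² = 89
  (5 − -6)² + (0 − -4)² = 137
  (5 − -6)² + (2 − -4)² = 157
Minimum is attained by (-5, -4), so q lies in its Voronoi cell.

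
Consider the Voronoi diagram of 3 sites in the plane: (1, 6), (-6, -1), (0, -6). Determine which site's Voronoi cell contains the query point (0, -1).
Nearest site = (0, -6)

The Voronoi cell of site s contains exactly those query points closer to s than to any other site. Compute squared distances from q = (0, -1) to each site:
  (0 − 0)² + (-6 − -1)² = 25
  (-6 − 0)² + (-1 − -1)² = 36
  (1 − 0)² + (6 − -1)² = 50
Minimum is attained by (0, -6), so q lies in its Voronoi cell.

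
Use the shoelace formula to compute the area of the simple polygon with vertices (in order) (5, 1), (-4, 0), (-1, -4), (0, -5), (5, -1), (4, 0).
Area = 29

Shoelace formula: Area = (1/2) |Σ_i (x_i · y_{i+1} − x_{i+1} · y_i)| (indices mod n). Compute each cross term:
  (5)(0) − (-4)(1) = 4
  (-4)(-4) − (-1)(0) = 16
  (-1)(-5) − (0)(-4) = 5
  (0)(-1) − (5)(-5) = 25
  (5)(0) − (4)(-1) = 4
  (4)(1) − (5)(0) = 4
Sum = 58, so (signed) Area = 58/2 = 29, |Area| = 29.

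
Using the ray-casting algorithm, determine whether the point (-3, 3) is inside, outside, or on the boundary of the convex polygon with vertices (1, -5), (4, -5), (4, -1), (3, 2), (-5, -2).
The point (-3, 3) lies strictly outside the polygon

Cast a horizontal ray to the right from the query point and count how many polygon edges it crosses (each edge strictly once or zero times, handled with the usual half-open convention). 
Parity of crossings → even ⇒ outside.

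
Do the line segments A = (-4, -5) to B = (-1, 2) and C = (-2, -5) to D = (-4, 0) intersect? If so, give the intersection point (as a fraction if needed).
Yes; intersection at (-86/29, -75/29) (t = 10/29 on AB, s = 14/29 on CD)

Parametrize AB as A + t(B − A) = (-4 + 3 t, -5 + 7 t) and CD as C + s(D − C) = (-2 + -2 s, -5 + 5 s). Solve the linear system for (t, s). Determinant = -29 ≠ 0, so a unique intersection of the containing lines exists. Solution: t = 10/29, s = 14/29 — both in [0, 1], so the segments cross. Intersection point: (-86/29, -75/29).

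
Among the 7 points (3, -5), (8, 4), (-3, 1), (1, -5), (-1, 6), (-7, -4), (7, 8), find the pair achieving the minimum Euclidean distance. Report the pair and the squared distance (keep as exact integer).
Pair = ((3, -5), (1, -5)); squared distance = 4

Compute all C(7, 2) = 21 pairwise squared distances (x_i − x_j)² + (y_i − y_j)². The minimum is 4, attained by the pair ((3, -5), (1, -5)).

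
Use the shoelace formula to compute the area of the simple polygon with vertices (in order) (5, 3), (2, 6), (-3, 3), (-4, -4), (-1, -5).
Area = 55

Shoelace formula: Area = (1/2) |Σ_i (x_i · y_{i+1} − x_{i+1} · y_i)| (indices mod n). Compute each cross term:
  (5)(6) − (2)(3) = 24
  (2)(3) − (-3)(6) = 24
  (-3)(-4) − (-4)(3) = 24
  (-4)(-5) − (-1)(-4) = 16
  (-1)(3) − (5)(-5) = 22
Sum = 110, so (signed) Area = 110/2 = 55, |Area| = 55.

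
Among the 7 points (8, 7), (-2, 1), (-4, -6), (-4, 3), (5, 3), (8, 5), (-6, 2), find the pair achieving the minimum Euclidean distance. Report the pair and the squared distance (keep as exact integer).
Pair = ((8, 7), (8, 5)); squared distance = 4

Compute all C(7, 2) = 21 pairwise squared distances (x_i − x_j)² + (y_i − y_j)². The minimum is 4, attained by the pair ((8, 7), (8, 5)).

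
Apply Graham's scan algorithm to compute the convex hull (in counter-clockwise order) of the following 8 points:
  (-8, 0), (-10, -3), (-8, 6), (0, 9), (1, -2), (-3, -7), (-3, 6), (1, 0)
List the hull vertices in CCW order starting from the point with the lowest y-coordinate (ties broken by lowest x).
Hull (CCW) = [(-3, -7), (1, -2), (1, 0), (0, 9), (-8, 6), (-10, -3)]

Graham scan procedure:
  1. Find the pivot p₀ = point with lowest y (tie → lowest x): (-3, -7).
  2. Sort the remaining points by polar angle around p₀.
  3. Walk through sorted points, maintaining a stack; pop the top while the last three entries make a non-left turn (cross product ≤ 0).
  4. Final stack is the convex hull in CCW order: (-3, -7), (1, -2), (1, 0), (0, 9), (-8, 6), (-10, -3).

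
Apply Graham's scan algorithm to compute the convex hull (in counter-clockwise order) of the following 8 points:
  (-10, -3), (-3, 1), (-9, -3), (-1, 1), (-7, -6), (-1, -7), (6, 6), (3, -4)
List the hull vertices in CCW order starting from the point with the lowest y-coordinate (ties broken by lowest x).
Hull (CCW) = [(-1, -7), (3, -4), (6, 6), (-3, 1), (-10, -3), (-7, -6)]

Graham scan procedure:
  1. Find the pivot p₀ = point with lowest y (tie → lowest x): (-1, -7).
  2. Sort the remaining points by polar angle around p₀.
  3. Walk through sorted points, maintaining a stack; pop the top while the last three entries make a non-left turn (cross product ≤ 0).
  4. Final stack is the convex hull in CCW order: (-1, -7), (3, -4), (6, 6), (-3, 1), (-10, -3), (-7, -6).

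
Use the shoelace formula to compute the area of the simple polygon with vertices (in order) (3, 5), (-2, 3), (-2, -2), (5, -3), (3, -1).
Area = 67/2

Shoelace formula: Area = (1/2) |Σ_i (x_i · y_{i+1} − x_{i+1} · y_i)| (indices mod n). Compute each cross term:
  (3)(3) − (-2)(5) = 19
  (-2)(-2) − (-2)(3) = 10
  (-2)(-3) − (5)(-2) = 16
  (5)(-1) − (3)(-3) = 4
  (3)(5) − (3)(-1) = 18
Sum = 67, so (signed) Area = 67/2 = 67/2, |Area| = 67/2.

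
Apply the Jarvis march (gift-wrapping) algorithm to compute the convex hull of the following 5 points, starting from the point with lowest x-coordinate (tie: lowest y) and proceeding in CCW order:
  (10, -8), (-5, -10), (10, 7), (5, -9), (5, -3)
Hull (CCW) = [(-5, -10), (5, -9), (10, -8), (10, 7)]

Jarvis march: at each step, from the current hull vertex p, select the next vertex q as the point such that every other point lies strictly to the left of (or on) the directed line p → q. (Equivalently: for every other point r, the cross product (q − p) × (r − p) ≥ 0.)
Starting point (lowest x, tie lowest y): (-5, -10). Wrap until returning to start. Resulting hull: (-5, -10), (5, -9), (10, -8), (10, 7).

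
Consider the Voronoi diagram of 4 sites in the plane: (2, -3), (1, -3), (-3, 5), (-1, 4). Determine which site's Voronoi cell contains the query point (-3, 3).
Nearest site = (-3, 5)

The Voronoi cell of site s contains exactly those query points closer to s than to any other site. Compute squared distances from q = (-3, 3) to each site:
  (-3 − -3)² + (5 − 3)² = 4
  (-1 − -3)² + (4 − 3)² = 5
  (1 − -3)² + (-3 − 3)² = 52
  (2 − -3)² + (-3 − 3)² = 61
Minimum is attained by (-3, 5), so q lies in its Voronoi cell.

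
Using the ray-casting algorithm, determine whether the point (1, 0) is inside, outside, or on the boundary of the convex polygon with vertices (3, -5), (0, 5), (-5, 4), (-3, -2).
The point (1, 0) lies strictly inside the polygon

Cast a horizontal ray to the right from the query point and count how many polygon edges it crosses (each edge strictly once or zero times, handled with the usual half-open convention). 
Parity of crossings → odd ⇒ inside.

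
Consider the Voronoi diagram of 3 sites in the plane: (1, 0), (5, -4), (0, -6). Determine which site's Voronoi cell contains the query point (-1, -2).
Nearest site = (1, 0)

The Voronoi cell of site s contains exactly those query points closer to s than to any other site. Compute squared distances from q = (-1, -2) to each site:
  (1 − -1)² + (0 − -2)² = 8
  (0 − -1)² + (-6 − -2)² = 17
  (5 − -1)² + (-4 − -2)² = 40
Minimum is attained by (1, 0), so q lies in its Voronoi cell.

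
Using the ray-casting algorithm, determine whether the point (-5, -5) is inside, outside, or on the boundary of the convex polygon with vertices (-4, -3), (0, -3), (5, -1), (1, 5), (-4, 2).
The point (-5, -5) lies strictly outside the polygon

Cast a horizontal ray to the right from the query point and count how many polygon edges it crosses (each edge strictly once or zero times, handled with the usual half-open convention). 
Parity of crossings → even ⇒ outside.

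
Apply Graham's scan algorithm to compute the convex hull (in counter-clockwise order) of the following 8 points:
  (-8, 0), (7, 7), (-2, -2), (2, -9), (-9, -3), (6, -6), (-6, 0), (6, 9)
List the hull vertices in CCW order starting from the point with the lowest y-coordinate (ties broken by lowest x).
Hull (CCW) = [(2, -9), (6, -6), (7, 7), (6, 9), (-8, 0), (-9, -3)]

Graham scan procedure:
  1. Find the pivot p₀ = point with lowest y (tie → lowest x): (2, -9).
  2. Sort the remaining points by polar angle around p₀.
  3. Walk through sorted points, maintaining a stack; pop the top while the last three entries make a non-left turn (cross product ≤ 0).
  4. Final stack is the convex hull in CCW order: (2, -9), (6, -6), (7, 7), (6, 9), (-8, 0), (-9, -3).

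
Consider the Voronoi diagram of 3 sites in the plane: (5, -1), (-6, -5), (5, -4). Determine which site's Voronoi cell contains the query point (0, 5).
Nearest site = (5, -1)

The Voronoi cell of site s contains exactly those query points closer to s than to any other site. Compute squared distances from q = (0, 5) to each site:
  (5 − 0)² + (-1 − 5)² = 61
  (5 − 0)² + (-4 − 5)² = 106
  (-6 − 0)² + (-5 − 5)² = 136
Minimum is attained by (5, -1), so q lies in its Voronoi cell.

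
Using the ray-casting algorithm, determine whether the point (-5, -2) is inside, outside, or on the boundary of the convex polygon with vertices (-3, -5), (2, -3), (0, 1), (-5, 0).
The point (-5, -2) lies strictly outside the polygon

Cast a horizontal ray to the right from the query point and count how many polygon edges it crosses (each edge strictly once or zero times, handled with the usual half-open convention). 
Parity of crossings → even ⇒ outside.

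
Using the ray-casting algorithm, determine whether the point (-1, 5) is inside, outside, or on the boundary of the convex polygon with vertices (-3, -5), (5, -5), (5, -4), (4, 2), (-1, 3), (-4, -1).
The point (-1, 5) lies strictly outside the polygon

Cast a horizontal ray to the right from the query point and count how many polygon edges it crosses (each edge strictly once or zero times, handled with the usual half-open convention). 
Parity of crossings → even ⇒ outside.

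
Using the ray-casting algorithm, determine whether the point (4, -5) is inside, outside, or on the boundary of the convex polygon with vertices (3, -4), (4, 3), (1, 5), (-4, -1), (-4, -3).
The point (4, -5) lies strictly outside the polygon

Cast a horizontal ray to the right from the query point and count how many polygon edges it crosses (each edge strictly once or zero times, handled with the usual half-open convention). 
Parity of crossings → even ⇒ outside.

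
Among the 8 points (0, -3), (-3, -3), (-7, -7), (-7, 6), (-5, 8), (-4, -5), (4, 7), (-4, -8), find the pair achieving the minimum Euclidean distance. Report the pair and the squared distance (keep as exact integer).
Pair = ((-3, -3), (-4, -5)); squared distance = 5

Compute all C(8, 2) = 28 pairwise squared distances (x_i − x_j)² + (y_i − y_j)². The minimum is 5, attained by the pair ((-3, -3), (-4, -5)).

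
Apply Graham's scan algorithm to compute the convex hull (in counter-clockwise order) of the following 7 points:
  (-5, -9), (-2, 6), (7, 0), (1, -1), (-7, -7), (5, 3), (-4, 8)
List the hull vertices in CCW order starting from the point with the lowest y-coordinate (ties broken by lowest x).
Hull (CCW) = [(-5, -9), (7, 0), (5, 3), (-4, 8), (-7, -7)]

Graham scan procedure:
  1. Find the pivot p₀ = point with lowest y (tie → lowest x): (-5, -9).
  2. Sort the remaining points by polar angle around p₀.
  3. Walk through sorted points, maintaining a stack; pop the top while the last three entries make a non-left turn (cross product ≤ 0).
  4. Final stack is the convex hull in CCW order: (-5, -9), (7, 0), (5, 3), (-4, 8), (-7, -7).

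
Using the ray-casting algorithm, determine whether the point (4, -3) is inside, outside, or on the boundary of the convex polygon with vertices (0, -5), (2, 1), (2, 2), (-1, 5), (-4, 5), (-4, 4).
The point (4, -3) lies strictly outside the polygon

Cast a horizontal ray to the right from the query point and count how many polygon edges it crosses (each edge strictly once or zero times, handled with the usual half-open convention). 
Parity of crossings → even ⇒ outside.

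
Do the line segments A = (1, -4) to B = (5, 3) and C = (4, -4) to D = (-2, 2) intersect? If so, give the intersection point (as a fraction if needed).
Yes; intersection at (23/11, -23/11) (t = 3/11 on AB, s = 7/22 on CD)

Parametrize AB as A + t(B − A) = (1 + 4 t, -4 + 7 t) and CD as C + s(D − C) = (4 + -6 s, -4 + 6 s). Solve the linear system for (t, s). Determinant = -66 ≠ 0, so a unique intersection of the containing lines exists. Solution: t = 3/11, s = 7/22 — both in [0, 1], so the segments cross. Intersection point: (23/11, -23/11).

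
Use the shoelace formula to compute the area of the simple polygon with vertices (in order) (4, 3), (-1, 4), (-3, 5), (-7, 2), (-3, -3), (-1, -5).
Area = 111/2

Shoelace formula: Area = (1/2) |Σ_i (x_i · y_{i+1} − x_{i+1} · y_i)| (indices mod n). Compute each cross term:
  (4)(4) − (-1)(3) = 19
  (-1)(5) − (-3)(4) = 7
  (-3)(2) − (-7)(5) = 29
  (-7)(-3) − (-3)(2) = 27
  (-3)(-5) − (-1)(-3) = 12
  (-1)(3) − (4)(-5) = 17
Sum = 111, so (signed) Area = 111/2 = 111/2, |Area| = 111/2.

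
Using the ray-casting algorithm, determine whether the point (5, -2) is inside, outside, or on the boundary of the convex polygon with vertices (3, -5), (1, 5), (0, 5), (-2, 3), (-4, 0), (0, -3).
The point (5, -2) lies strictly outside the polygon

Cast a horizontal ray to the right from the query point and count how many polygon edges it crosses (each edge strictly once or zero times, handled with the usual half-open convention). 
Parity of crossings → even ⇒ outside.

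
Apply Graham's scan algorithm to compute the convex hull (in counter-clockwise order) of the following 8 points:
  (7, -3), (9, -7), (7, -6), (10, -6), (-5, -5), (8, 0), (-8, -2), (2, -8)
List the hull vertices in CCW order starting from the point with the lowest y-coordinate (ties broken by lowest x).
Hull (CCW) = [(2, -8), (9, -7), (10, -6), (8, 0), (-8, -2), (-5, -5)]

Graham scan procedure:
  1. Find the pivot p₀ = point with lowest y (tie → lowest x): (2, -8).
  2. Sort the remaining points by polar angle around p₀.
  3. Walk through sorted points, maintaining a stack; pop the top while the last three entries make a non-left turn (cross product ≤ 0).
  4. Final stack is the convex hull in CCW order: (2, -8), (9, -7), (10, -6), (8, 0), (-8, -2), (-5, -5).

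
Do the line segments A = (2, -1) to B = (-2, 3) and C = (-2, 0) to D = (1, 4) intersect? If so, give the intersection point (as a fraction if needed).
Yes; intersection at (-5/7, 12/7) (t = 19/28 on AB, s = 3/7 on CD)

Parametrize AB as A + t(B − A) = (2 + -4 t, -1 + 4 t) and CD as C + s(D − C) = (-2 + 3 s, 0 + 4 s). Solve the linear system for (t, s). Determinant = 28 ≠ 0, so a unique intersection of the containing lines exists. Solution: t = 19/28, s = 3/7 — both in [0, 1], so the segments cross. Intersection point: (-5/7, 12/7).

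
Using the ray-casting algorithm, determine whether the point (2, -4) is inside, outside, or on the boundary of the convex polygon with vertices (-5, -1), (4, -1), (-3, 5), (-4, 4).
The point (2, -4) lies strictly outside the polygon

Cast a horizontal ray to the right from the query point and count how many polygon edges it crosses (each edge strictly once or zero times, handled with the usual half-open convention). 
Parity of crossings → even ⇒ outside.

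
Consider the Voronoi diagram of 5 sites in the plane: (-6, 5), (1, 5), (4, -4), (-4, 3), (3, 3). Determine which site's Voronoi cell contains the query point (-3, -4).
Nearest site = (4, -4)

The Voronoi cell of site s contains exactly those query points closer to s than to any other site. Compute squared distances from q = (-3, -4) to each site:
  (4 − -3)² + (-4 − -4)² = 49
  (-4 − -3)² + (3 − -4)² = 50
  (3 − -3)² + (3 − -4)² = 85
  (-6 − -3)² + (5 − -4)² = 90
  (1 − -3)² + (5 − -4)² = 97
Minimum is attained by (4, -4), so q lies in its Voronoi cell.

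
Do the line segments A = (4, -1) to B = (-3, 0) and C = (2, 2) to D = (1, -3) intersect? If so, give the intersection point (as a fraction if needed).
Yes; intersection at (53/36, -23/36) (t = 13/36 on AB, s = 19/36 on CD)

Parametrize AB as A + t(B − A) = (4 + -7 t, -1 + 1 t) and CD as C + s(D − C) = (2 + -1 s, 2 + -5 s). Solve the linear system for (t, s). Determinant = -36 ≠ 0, so a unique intersection of the containing lines exists. Solution: t = 13/36, s = 19/36 — both in [0, 1], so the segments cross. Intersection point: (53/36, -23/36).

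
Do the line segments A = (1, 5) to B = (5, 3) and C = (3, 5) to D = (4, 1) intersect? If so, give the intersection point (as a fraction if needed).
Yes; intersection at (23/7, 27/7) (t = 4/7 on AB, s = 2/7 on CD)

Parametrize AB as A + t(B − A) = (1 + 4 t, 5 + -2 t) and CD as C + s(D − C) = (3 + 1 s, 5 + -4 s). Solve the linear system for (t, s). Determinant = 14 ≠ 0, so a unique intersection of the containing lines exists. Solution: t = 4/7, s = 2/7 — both in [0, 1], so the segments cross. Intersection point: (23/7, 27/7).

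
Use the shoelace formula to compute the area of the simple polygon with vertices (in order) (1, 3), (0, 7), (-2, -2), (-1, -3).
Area = 25/2

Shoelace formula: Area = (1/2) |Σ_i (x_i · y_{i+1} − x_{i+1} · y_i)| (indices mod n). Compute each cross term:
  (1)(7) − (0)(3) = 7
  (0)(-2) − (-2)(7) = 14
  (-2)(-3) − (-1)(-2) = 4
  (-1)(3) − (1)(-3) = 0
Sum = 25, so (signed) Area = 25/2 = 25/2, |Area| = 25/2.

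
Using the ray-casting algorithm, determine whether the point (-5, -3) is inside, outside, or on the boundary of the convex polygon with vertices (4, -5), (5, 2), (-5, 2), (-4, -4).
The point (-5, -3) lies strictly outside the polygon

Cast a horizontal ray to the right from the query point and count how many polygon edges it crosses (each edge strictly once or zero times, handled with the usual half-open convention). 
Parity of crossings → even ⇒ outside.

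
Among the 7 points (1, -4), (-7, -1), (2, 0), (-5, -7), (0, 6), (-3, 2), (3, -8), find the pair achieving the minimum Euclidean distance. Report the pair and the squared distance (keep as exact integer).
Pair = ((1, -4), (2, 0)); squared distance = 17

Compute all C(7, 2) = 21 pairwise squared distances (x_i − x_j)² + (y_i − y_j)². The minimum is 17, attained by the pair ((1, -4), (2, 0)).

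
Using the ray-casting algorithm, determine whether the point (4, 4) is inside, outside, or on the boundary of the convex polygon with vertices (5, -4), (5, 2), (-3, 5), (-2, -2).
The point (4, 4) lies strictly outside the polygon

Cast a horizontal ray to the right from the query point and count how many polygon edges it crosses (each edge strictly once or zero times, handled with the usual half-open convention). 
Parity of crossings → even ⇒ outside.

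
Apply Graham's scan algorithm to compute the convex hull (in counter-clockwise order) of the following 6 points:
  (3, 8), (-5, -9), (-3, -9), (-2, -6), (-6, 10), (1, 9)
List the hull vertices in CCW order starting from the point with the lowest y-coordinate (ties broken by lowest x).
Hull (CCW) = [(-5, -9), (-3, -9), (3, 8), (1, 9), (-6, 10)]

Graham scan procedure:
  1. Find the pivot p₀ = point with lowest y (tie → lowest x): (-5, -9).
  2. Sort the remaining points by polar angle around p₀.
  3. Walk through sorted points, maintaining a stack; pop the top while the last three entries make a non-left turn (cross product ≤ 0).
  4. Final stack is the convex hull in CCW order: (-5, -9), (-3, -9), (3, 8), (1, 9), (-6, 10).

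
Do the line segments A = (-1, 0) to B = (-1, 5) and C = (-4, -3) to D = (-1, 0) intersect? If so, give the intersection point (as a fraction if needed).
Yes; intersection at (-1, 0) (t = 0 on AB, s = 1 on CD)

Parametrize AB as A + t(B − A) = (-1 + 0 t, 0 + 5 t) and CD as C + s(D − C) = (-4 + 3 s, -3 + 3 s). Solve the linear system for (t, s). Determinant = 15 ≠ 0, so a unique intersection of the containing lines exists. Solution: t = 0, s = 1 — both in [0, 1], so the segments cross. Intersection point: (-1, 0).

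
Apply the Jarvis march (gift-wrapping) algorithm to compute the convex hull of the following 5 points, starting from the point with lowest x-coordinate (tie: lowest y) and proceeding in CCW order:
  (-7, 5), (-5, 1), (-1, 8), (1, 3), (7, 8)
Hull (CCW) = [(-7, 5), (-5, 1), (1, 3), (7, 8), (-1, 8)]

Jarvis march: at each step, from the current hull vertex p, select the next vertex q as the point such that every other point lies strictly to the left of (or on) the directed line p → q. (Equivalently: for every other point r, the cross product (q − p) × (r − p) ≥ 0.)
Starting point (lowest x, tie lowest y): (-7, 5). Wrap until returning to start. Resulting hull: (-7, 5), (-5, 1), (1, 3), (7, 8), (-1, 8).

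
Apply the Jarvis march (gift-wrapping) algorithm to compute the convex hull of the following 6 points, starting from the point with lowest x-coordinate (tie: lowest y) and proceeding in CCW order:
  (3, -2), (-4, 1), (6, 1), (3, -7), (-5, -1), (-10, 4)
Hull (CCW) = [(-10, 4), (-5, -1), (3, -7), (6, 1)]

Jarvis march: at each step, from the current hull vertex p, select the next vertex q as the point such that every other point lies strictly to the left of (or on) the directed line p → q. (Equivalently: for every other point r, the cross product (q − p) × (r − p) ≥ 0.)
Starting point (lowest x, tie lowest y): (-10, 4). Wrap until returning to start. Resulting hull: (-10, 4), (-5, -1), (3, -7), (6, 1).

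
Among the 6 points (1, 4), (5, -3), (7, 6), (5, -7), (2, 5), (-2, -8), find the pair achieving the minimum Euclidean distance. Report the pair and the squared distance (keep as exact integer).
Pair = ((1, 4), (2, 5)); squared distance = 2

Compute all C(6, 2) = 15 pairwise squared distances (x_i − x_j)² + (y_i − y_j)². The minimum is 2, attained by the pair ((1, 4), (2, 5)).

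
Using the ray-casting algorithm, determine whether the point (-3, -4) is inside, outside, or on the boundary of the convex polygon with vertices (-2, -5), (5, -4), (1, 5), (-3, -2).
The point (-3, -4) lies strictly outside the polygon

Cast a horizontal ray to the right from the query point and count how many polygon edges it crosses (each edge strictly once or zero times, handled with the usual half-open convention). 
Parity of crossings → even ⇒ outside.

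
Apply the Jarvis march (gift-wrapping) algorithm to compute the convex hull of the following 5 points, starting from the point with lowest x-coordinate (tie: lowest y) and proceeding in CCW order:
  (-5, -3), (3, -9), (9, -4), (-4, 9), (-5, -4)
Hull (CCW) = [(-5, -4), (3, -9), (9, -4), (-4, 9), (-5, -3)]

Jarvis march: at each step, from the current hull vertex p, select the next vertex q as the point such that every other point lies strictly to the left of (or on) the directed line p → q. (Equivalently: for every other point r, the cross product (q − p) × (r − p) ≥ 0.)
Starting point (lowest x, tie lowest y): (-5, -4). Wrap until returning to start. Resulting hull: (-5, -4), (3, -9), (9, -4), (-4, 9), (-5, -3).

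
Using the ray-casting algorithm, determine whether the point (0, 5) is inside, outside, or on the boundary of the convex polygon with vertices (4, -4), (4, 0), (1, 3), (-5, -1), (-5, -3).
The point (0, 5) lies strictly outside the polygon

Cast a horizontal ray to the right from the query point and count how many polygon edges it crosses (each edge strictly once or zero times, handled with the usual half-open convention). 
Parity of crossings → even ⇒ outside.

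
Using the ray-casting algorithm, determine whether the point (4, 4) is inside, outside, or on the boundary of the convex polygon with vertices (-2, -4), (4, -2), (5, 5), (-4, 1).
The point (4, 4) lies strictly inside the polygon

Cast a horizontal ray to the right from the query point and count how many polygon edges it crosses (each edge strictly once or zero times, handled with the usual half-open convention). 
Parity of crossings → odd ⇒ inside.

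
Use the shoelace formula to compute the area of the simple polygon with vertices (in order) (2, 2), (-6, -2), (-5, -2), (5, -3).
Area = 51/2

Shoelace formula: Area = (1/2) |Σ_i (x_i · y_{i+1} − x_{i+1} · y_i)| (indices mod n). Compute each cross term:
  (2)(-2) − (-6)(2) = 8
  (-6)(-2) − (-5)(-2) = 2
  (-5)(-3) − (5)(-2) = 25
  (5)(2) − (2)(-3) = 16
Sum = 51, so (signed) Area = 51/2 = 51/2, |Area| = 51/2.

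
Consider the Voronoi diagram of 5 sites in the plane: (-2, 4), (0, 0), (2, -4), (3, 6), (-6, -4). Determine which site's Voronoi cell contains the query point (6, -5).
Nearest site = (2, -4)

The Voronoi cell of site s contains exactly those query points closer to s than to any other site. Compute squared distances from q = (6, -5) to each site:
  (2 − 6)² + (-4 − -5)² = 17
  (0 − 6)² + (0 − -5)² = 61
  (3 − 6)² + (6 − -5)² = 130
  (-6 − 6)² + (-4 − -5)² = 145
  (-2 − 6)² + (4 − -5)² = 145
Minimum is attained by (2, -4), so q lies in its Voronoi cell.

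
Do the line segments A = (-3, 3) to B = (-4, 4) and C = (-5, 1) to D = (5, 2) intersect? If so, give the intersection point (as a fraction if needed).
No (intersection of containing lines falls outside at least one segment)

Parametrize and solve: t = -18/11, s = 4/11. At least one of these is outside [0, 1], so the segments do not intersect.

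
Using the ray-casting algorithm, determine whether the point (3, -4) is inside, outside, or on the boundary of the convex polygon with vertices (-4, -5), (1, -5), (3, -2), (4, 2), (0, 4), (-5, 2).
The point (3, -4) lies strictly outside the polygon

Cast a horizontal ray to the right from the query point and count how many polygon edges it crosses (each edge strictly once or zero times, handled with the usual half-open convention). 
Parity of crossings → even ⇒ outside.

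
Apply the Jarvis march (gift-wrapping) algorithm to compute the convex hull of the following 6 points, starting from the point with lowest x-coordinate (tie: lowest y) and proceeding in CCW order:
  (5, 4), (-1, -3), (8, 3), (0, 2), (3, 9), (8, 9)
Hull (CCW) = [(-1, -3), (8, 3), (8, 9), (3, 9), (0, 2)]

Jarvis march: at each step, from the current hull vertex p, select the next vertex q as the point such that every other point lies strictly to the left of (or on) the directed line p → q. (Equivalently: for every other point r, the cross product (q − p) × (r − p) ≥ 0.)
Starting point (lowest x, tie lowest y): (-1, -3). Wrap until returning to start. Resulting hull: (-1, -3), (8, 3), (8, 9), (3, 9), (0, 2).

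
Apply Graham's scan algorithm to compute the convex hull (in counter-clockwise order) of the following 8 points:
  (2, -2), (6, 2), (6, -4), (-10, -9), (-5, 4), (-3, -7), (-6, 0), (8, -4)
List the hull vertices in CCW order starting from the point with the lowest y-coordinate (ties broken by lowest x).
Hull (CCW) = [(-10, -9), (8, -4), (6, 2), (-5, 4)]

Graham scan procedure:
  1. Find the pivot p₀ = point with lowest y (tie → lowest x): (-10, -9).
  2. Sort the remaining points by polar angle around p₀.
  3. Walk through sorted points, maintaining a stack; pop the top while the last three entries make a non-left turn (cross product ≤ 0).
  4. Final stack is the convex hull in CCW order: (-10, -9), (8, -4), (6, 2), (-5, 4).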